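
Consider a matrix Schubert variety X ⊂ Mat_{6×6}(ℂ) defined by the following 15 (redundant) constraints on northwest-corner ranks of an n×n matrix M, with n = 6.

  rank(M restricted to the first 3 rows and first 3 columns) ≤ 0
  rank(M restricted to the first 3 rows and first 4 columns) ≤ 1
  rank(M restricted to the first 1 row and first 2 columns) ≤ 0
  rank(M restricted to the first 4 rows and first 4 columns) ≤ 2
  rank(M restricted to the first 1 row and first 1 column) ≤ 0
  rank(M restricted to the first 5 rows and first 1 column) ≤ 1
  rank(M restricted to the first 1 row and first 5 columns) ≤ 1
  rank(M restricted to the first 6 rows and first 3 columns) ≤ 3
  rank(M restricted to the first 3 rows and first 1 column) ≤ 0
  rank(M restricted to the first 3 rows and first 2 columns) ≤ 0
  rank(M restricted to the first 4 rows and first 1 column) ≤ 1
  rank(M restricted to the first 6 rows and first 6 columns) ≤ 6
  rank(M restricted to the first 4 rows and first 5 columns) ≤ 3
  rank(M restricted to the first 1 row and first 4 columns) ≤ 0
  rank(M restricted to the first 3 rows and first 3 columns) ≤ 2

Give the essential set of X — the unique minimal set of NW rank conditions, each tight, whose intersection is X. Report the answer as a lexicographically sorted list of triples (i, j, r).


The tightest implied rank at each (i,j), from the 15 conditions:

  row 1: 0  0  0  0  1  1
  row 2: 0  0  0  1  2  2
  row 3: 0  0  0  1  2  3
  row 4: 1  1  1  2  3  4
  row 5: 1  2  2  3  4  5
  row 6: 1  2  3  4  5  6

reading off 1-entries of Δ²R: w = (5, 4, 6, 1, 2, 3).

Rothe diagram D(w) (10 cells), 2 SE-corners (essential conditions):

[(1, 4, 0), (3, 3, 0)]


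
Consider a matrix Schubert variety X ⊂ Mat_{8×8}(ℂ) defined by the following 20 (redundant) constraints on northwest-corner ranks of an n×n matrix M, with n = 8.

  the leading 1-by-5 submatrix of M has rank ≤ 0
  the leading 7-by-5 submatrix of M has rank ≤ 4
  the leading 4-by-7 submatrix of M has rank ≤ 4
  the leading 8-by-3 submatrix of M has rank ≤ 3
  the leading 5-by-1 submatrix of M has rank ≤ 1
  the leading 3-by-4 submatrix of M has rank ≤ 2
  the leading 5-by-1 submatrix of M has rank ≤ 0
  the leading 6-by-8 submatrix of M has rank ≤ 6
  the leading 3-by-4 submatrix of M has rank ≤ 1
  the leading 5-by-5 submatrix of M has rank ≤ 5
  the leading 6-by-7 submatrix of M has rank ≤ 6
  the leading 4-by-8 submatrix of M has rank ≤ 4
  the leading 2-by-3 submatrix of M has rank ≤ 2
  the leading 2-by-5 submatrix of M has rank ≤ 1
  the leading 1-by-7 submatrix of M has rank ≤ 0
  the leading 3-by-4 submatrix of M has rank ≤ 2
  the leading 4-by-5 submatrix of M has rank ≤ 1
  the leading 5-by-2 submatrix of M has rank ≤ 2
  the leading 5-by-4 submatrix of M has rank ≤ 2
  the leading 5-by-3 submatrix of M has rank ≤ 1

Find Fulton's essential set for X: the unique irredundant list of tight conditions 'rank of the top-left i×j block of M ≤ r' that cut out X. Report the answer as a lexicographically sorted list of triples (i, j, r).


Computing R[i][j] = min implied NW-rank bound (n=8, 20 conditions):

  i=1: 0  0  0  0  0  0  0  1
  i=2: 0  1  1  1  1  1  1  2
  i=3: 0  1  1  1  1  2  2  3
  i=4: 0  1  1  1  1  2  3  4
  i=5: 0  1  1  2  2  3  4  5
  i=6: 1  2  2  3  3  4  5  6
  i=7: 1  2  3  4  4  5  6  7
  i=8: 1  2  3  4  5  6  7  8

hence w(1..8) = (8, 2, 6, 7, 4, 1, 3, 5).

|D(w)|=18, |Ess(w)|=4:

[(1, 7, 0), (4, 5, 1), (5, 1, 0), (5, 3, 1)]


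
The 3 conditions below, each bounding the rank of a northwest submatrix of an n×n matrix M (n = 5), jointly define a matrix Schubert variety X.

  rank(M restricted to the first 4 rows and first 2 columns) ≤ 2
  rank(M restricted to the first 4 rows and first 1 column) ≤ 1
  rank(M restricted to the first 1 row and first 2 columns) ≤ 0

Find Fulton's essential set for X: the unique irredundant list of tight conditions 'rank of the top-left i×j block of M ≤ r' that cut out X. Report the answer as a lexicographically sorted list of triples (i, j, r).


Recovering R(i,j) via the rank-extension bound from the 3 conditions:

  0 0 1 1 1
  1 1 2 2 2
  1 2 3 3 3
  1 2 3 4 4
  1 2 3 4 5

second differences of R give the permutation w = (3, 1, 2, 4, 5).

1 SE-corner of the 2-cell Rothe diagram gives Ess(w):

[(1, 2, 0)]


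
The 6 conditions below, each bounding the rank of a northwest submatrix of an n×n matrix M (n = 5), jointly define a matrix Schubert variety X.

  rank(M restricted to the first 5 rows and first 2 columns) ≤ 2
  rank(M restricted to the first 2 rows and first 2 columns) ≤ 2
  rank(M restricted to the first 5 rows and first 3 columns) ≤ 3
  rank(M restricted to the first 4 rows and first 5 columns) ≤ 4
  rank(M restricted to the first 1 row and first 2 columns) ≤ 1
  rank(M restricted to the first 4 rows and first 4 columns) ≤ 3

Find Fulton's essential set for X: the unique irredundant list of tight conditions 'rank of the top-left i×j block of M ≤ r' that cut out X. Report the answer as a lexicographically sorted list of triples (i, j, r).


The tightest implied rank at each (i,j), from the 6 conditions:

  i=1: 1, 1, 1, 1, 1
  i=2: 1, 2, 2, 2, 2
  i=3: 1, 2, 3, 3, 3
  i=4: 1, 2, 3, 3, 4
  i=5: 1, 2, 3, 4, 5

reading off 1-entries of Δ²R: w = (1, 2, 3, 5, 4).

D(w) has 1 cell with 1 SE-corner; essential set:

[(4, 4, 3)]


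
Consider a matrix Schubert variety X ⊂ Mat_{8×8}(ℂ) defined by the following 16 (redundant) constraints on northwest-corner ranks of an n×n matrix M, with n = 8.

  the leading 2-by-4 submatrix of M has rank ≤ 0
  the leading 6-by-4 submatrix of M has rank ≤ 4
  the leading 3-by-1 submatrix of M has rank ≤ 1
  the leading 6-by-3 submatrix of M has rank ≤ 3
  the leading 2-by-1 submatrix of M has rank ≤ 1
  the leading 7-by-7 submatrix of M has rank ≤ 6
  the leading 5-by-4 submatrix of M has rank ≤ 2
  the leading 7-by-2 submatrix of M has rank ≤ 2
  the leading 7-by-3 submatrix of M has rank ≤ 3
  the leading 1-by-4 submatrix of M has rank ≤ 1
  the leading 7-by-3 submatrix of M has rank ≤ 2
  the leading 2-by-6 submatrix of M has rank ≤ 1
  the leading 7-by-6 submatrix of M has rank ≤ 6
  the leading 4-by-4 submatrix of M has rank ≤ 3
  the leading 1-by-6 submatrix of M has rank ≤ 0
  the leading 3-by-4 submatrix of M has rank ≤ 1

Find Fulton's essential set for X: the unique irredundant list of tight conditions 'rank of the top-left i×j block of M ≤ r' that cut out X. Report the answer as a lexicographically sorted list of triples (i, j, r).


Propagating the 16 rank bounds to every northwest block:

  R[1]: 0, 0, 0, 0, 0, 0, 1, 1
  R[2]: 0, 0, 0, 0, 1, 1, 2, 2
  R[3]: 1, 1, 1, 1, 2, 2, 3, 3
  R[4]: 1, 2, 2, 2, 3, 3, 4, 4
  R[5]: 1, 2, 2, 2, 3, 4, 5, 5
  R[6]: 1, 2, 2, 3, 4, 5, 6, 6
  R[7]: 1, 2, 2, 3, 4, 5, 6, 7
  R[8]: 1, 2, 3, 4, 5, 6, 7, 8

giving w = (7, 5, 1, 2, 6, 4, 8, 3) via Δ²R.

Rothe diagram D(w) (14 cells), 4 SE-corners (essential conditions):

[(1, 6, 0), (2, 4, 0), (5, 4, 2), (7, 3, 2)]


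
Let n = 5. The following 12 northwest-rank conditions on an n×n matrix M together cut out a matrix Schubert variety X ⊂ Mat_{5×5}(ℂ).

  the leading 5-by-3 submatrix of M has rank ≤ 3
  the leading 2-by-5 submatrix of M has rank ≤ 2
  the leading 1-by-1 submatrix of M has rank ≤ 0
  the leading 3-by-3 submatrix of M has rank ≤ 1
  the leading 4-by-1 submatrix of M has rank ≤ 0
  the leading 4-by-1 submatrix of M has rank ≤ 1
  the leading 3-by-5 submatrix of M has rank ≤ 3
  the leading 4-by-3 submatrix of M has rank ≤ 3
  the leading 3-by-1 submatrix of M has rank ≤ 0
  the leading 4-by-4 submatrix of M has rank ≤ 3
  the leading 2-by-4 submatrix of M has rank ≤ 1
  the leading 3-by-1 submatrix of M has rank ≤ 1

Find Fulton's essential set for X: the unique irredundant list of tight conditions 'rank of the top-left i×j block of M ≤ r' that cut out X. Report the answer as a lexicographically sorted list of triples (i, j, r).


Reconstructing r_w from the 12 given conditions:

  row 1: 0  1  1  1  1
  row 2: 0  1  1  1  2
  row 3: 0  1  1  2  3
  row 4: 0  1  2  3  4
  row 5: 1  2  3  4  5

giving w = (2, 5, 4, 3, 1) via Δ²R.

Rothe diagram D(w) (7 cells), 3 SE-corners (essential conditions):

[(2, 4, 1), (3, 3, 1), (4, 1, 0)]


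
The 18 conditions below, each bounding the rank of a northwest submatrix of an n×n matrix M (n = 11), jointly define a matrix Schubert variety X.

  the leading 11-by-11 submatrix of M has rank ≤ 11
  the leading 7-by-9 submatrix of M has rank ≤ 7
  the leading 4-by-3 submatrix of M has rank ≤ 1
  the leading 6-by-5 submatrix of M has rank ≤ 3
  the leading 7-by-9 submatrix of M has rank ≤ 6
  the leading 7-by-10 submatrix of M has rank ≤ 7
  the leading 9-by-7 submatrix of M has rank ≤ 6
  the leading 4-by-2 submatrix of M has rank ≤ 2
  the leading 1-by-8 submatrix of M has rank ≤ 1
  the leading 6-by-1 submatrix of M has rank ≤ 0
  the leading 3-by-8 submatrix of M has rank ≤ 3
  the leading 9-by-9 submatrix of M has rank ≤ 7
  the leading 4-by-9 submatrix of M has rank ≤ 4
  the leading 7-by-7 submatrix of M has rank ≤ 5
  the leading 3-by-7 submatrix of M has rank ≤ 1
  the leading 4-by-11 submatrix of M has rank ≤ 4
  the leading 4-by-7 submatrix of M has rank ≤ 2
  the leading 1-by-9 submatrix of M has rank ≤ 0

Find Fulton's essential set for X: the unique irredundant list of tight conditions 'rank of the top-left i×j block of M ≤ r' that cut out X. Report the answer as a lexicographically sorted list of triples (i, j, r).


Rank table r_w(11×11) implied by the 18 constraints:

  0 0 0 0 0 0 0 0 0 1 1
  0 1 1 1 1 1 1 1 1 2 2
  0 1 1 1 1 1 1 2 2 3 3
  0 1 1 2 2 2 2 3 3 4 4
  0 1 2 3 3 3 3 4 4 5 5
  0 1 2 3 3 4 4 5 5 6 6
  1 2 3 4 4 5 5 6 6 7 7
  1 2 3 4 5 6 6 7 7 8 8
  1 2 3 4 5 6 6 7 7 8 9
  1 2 3 4 5 6 7 8 8 9 10
  1 2 3 4 5 6 7 8 9 10 11

the unique w with this rank table is (10, 2, 8, 4, 3, 6, 1, 5, 11, 7, 9).

D(w) has 23 cells with 7 SE-corners; essential set:

[(1, 9, 0), (3, 7, 1), (4, 3, 1), (6, 1, 0), (6, 5, 3), (9, 7, 6), (9, 9, 7)]


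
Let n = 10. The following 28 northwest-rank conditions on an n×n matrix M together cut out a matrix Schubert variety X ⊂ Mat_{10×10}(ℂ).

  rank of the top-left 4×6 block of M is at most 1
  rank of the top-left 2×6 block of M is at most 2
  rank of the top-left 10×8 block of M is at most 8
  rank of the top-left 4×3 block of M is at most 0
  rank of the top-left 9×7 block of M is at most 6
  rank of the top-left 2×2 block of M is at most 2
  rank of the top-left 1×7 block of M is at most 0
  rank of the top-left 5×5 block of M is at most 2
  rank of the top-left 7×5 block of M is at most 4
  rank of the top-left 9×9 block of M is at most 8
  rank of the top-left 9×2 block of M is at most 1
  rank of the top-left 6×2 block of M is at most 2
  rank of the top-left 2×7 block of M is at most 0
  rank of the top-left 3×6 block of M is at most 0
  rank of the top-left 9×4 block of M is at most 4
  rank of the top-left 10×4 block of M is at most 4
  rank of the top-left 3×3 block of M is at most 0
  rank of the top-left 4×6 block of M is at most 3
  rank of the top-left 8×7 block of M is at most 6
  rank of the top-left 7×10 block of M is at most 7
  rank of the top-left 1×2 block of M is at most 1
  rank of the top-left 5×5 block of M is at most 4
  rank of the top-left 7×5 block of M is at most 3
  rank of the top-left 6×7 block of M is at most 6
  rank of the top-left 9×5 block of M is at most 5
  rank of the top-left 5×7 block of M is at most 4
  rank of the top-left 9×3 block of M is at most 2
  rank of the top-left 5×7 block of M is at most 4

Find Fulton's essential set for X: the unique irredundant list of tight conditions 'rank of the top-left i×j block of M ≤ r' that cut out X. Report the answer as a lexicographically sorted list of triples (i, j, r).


The tightest implied rank at each (i,j), from the 28 conditions:

  R[1]: 0  0  0  0  0  0  0  1  1  1
  R[2]: 0  0  0  0  0  0  0  1  2  2
  R[3]: 0  0  0  0  0  0  1  2  3  3
  R[4]: 0  0  0  1  1  1  2  3  4  4
  R[5]: 1  1  1  2  2  2  3  4  5  5
  R[6]: 1  1  2  3  3  3  4  5  6  6
  R[7]: 1  1  2  3  3  4  5  6  7  7
  R[8]: 1  1  2  3  4  5  6  7  8  8
  R[9]: 1  1  2  3  4  5  6  7  8  9
  R[10]: 1  2  3  4  5  6  7  8  9  10

so w = (8, 9, 7, 4, 1, 3, 6, 5, 10, 2).

Fulton essential set (5 of the 28 Rothe cells):

[(2, 7, 0), (3, 6, 0), (4, 3, 0), (7, 5, 3), (9, 2, 1)]


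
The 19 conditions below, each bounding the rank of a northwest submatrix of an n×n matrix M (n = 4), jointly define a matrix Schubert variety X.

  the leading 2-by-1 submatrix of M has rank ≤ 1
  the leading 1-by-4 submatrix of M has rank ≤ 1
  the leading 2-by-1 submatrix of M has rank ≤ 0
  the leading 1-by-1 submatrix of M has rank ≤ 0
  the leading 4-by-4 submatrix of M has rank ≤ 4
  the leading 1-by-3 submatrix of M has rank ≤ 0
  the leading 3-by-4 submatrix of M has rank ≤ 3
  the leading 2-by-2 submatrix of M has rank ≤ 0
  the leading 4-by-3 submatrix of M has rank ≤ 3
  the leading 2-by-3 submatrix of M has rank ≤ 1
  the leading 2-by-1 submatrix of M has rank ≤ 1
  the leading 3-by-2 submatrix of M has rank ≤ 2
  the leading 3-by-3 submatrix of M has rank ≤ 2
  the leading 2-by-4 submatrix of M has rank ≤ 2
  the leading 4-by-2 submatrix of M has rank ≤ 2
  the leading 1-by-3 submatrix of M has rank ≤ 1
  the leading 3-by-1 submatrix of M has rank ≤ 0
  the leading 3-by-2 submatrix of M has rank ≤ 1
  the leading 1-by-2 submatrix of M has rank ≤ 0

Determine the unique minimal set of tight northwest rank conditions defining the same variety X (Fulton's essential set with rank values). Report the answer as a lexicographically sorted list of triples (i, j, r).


Computing R[i][j] = min implied NW-rank bound (n=4, 19 conditions):

  R[1]: 0 | 0 | 0 | 1
  R[2]: 0 | 0 | 1 | 2
  R[3]: 0 | 1 | 2 | 3
  R[4]: 1 | 2 | 3 | 4

reading off 1-entries of Δ²R: w = (4, 3, 2, 1).

Fulton essential set (3 of the 6 Rothe cells):

[(1, 3, 0), (2, 2, 0), (3, 1, 0)]


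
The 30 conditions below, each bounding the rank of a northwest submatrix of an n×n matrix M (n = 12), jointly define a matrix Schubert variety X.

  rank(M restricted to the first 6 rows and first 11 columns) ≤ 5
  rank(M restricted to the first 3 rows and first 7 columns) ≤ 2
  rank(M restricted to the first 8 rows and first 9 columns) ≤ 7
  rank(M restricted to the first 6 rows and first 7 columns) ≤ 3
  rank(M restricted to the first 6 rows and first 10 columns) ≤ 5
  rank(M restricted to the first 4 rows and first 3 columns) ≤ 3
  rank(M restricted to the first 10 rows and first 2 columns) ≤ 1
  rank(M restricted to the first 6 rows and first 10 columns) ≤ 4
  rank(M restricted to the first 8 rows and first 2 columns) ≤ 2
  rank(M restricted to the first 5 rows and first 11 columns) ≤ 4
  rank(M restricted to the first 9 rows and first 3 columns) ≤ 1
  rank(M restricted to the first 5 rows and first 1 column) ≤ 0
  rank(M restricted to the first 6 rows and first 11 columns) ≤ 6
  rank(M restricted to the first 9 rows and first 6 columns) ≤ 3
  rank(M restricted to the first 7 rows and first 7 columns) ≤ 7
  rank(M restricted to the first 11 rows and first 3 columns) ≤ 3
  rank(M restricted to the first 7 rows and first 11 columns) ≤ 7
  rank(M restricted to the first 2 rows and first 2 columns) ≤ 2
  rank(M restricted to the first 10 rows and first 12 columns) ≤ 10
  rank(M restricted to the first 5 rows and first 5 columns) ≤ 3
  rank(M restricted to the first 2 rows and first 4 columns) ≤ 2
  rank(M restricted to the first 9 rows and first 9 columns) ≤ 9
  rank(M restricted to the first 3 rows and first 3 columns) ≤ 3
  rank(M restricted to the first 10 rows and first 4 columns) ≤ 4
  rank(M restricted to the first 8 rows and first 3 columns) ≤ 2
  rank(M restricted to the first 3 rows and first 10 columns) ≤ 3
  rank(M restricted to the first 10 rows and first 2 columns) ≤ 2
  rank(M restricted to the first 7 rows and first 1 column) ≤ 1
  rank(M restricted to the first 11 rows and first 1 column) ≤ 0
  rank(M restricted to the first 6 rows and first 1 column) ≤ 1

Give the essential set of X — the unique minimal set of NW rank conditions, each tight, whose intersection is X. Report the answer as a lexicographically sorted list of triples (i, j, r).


Computing R[i][j] = min implied NW-rank bound (n=12, 30 conditions):

  0, 1, 1, 1, 1, 1, 1, 1, 1, 1, 1, 1
  0, 1, 1, 2, 2, 2, 2, 2, 2, 2, 2, 2
  0, 1, 1, 2, 2, 2, 2, 3, 3, 3, 3, 3
  0, 1, 1, 2, 3, 3, 3, 4, 4, 4, 4, 4
  0, 1, 1, 2, 3, 3, 3, 4, 4, 4, 4, 5
  0, 1, 1, 2, 3, 3, 3, 4, 4, 4, 5, 6
  0, 1, 1, 2, 3, 3, 4, 5, 5, 5, 6, 7
  0, 1, 1, 2, 3, 3, 4, 5, 6, 6, 7, 8
  0, 1, 1, 2, 3, 3, 4, 5, 6, 7, 8, 9
  0, 1, 2, 3, 4, 4, 5, 6, 7, 8, 9, 10
  0, 1, 2, 3, 4, 5, 6, 7, 8, 9, 10, 11
  1, 2, 3, 4, 5, 6, 7, 8, 9, 10, 11, 12

the unique w with this rank table is (2, 4, 8, 5, 12, 11, 7, 9, 10, 3, 6, 1).

D(w) has 34 cells with 7 SE-corners; essential set:

[(3, 7, 2), (5, 11, 4), (6, 7, 3), (6, 10, 4), (9, 3, 1), (9, 6, 3), (11, 1, 0)]


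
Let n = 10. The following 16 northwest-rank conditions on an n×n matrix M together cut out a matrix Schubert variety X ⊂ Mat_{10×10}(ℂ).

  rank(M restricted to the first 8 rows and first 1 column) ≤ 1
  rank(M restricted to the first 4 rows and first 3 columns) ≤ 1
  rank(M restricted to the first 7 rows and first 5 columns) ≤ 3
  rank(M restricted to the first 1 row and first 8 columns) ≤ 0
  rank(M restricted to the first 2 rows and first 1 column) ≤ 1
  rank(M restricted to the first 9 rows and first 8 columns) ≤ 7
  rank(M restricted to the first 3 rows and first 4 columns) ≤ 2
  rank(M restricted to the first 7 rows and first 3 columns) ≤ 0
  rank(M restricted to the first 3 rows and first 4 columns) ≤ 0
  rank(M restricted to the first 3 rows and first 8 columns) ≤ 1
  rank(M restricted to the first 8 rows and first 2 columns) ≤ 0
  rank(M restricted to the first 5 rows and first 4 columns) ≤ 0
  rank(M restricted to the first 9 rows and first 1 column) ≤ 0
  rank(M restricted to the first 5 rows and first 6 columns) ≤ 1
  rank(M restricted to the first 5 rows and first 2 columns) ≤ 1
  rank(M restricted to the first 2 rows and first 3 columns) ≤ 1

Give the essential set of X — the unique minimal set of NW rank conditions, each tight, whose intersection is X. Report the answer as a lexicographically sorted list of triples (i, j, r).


Propagating the 16 rank bounds to every northwest block:

  row 1: 0, 0, 0, 0, 0, 0, 0, 0, 1, 1
  row 2: 0, 0, 0, 0, 1, 1, 1, 1, 2, 2
  row 3: 0, 0, 0, 0, 1, 1, 1, 1, 2, 3
  row 4: 0, 0, 0, 0, 1, 1, 2, 2, 3, 4
  row 5: 0, 0, 0, 0, 1, 1, 2, 3, 4, 5
  row 6: 0, 0, 0, 1, 2, 2, 3, 4, 5, 6
  row 7: 0, 0, 0, 1, 2, 3, 4, 5, 6, 7
  row 8: 0, 0, 1, 2, 3, 4, 5, 6, 7, 8
  row 9: 0, 1, 2, 3, 4, 5, 6, 7, 8, 9
  row 10: 1, 2, 3, 4, 5, 6, 7, 8, 9, 10

the unique w with this rank table is (9, 5, 10, 7, 8, 4, 6, 3, 2, 1).

7 SE-corners of the 38-cell Rothe diagram give Ess(w):

[(1, 8, 0), (3, 8, 1), (5, 4, 0), (5, 6, 1), (7, 3, 0), (8, 2, 0), (9, 1, 0)]


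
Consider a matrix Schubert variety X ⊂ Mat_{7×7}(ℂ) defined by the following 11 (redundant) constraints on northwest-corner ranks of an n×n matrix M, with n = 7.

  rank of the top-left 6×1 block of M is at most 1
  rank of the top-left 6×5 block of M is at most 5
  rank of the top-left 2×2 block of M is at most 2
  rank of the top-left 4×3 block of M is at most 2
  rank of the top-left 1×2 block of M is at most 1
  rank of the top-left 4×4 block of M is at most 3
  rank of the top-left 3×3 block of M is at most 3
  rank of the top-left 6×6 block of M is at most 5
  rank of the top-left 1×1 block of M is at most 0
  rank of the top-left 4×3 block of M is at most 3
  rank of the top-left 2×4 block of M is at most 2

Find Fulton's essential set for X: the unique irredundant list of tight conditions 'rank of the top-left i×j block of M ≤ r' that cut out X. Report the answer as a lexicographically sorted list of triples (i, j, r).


Recovering R(i,j) via the rank-extension bound from the 11 conditions:

  i=1: 0 1 1 1 1 1 1
  i=2: 1 2 2 2 2 2 2
  i=3: 1 2 2 3 3 3 3
  i=4: 1 2 2 3 4 4 4
  i=5: 1 2 3 4 5 5 5
  i=6: 1 2 3 4 5 5 6
  i=7: 1 2 3 4 5 6 7

hence w(1..7) = (2, 1, 4, 5, 3, 7, 6).

|D(w)|=4, |Ess(w)|=3:

[(1, 1, 0), (4, 3, 2), (6, 6, 5)]


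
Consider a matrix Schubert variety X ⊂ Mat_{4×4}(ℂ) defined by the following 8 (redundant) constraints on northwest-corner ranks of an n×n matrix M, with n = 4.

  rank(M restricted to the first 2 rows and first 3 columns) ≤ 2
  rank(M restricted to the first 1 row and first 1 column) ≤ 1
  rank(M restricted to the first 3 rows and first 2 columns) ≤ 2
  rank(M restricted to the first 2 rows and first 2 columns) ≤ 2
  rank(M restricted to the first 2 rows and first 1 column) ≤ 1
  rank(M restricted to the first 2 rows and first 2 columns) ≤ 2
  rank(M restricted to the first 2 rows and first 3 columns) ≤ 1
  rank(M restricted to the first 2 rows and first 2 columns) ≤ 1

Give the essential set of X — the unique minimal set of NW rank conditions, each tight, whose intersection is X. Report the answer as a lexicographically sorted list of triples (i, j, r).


The tightest implied rank at each (i,j), from the 8 conditions:

  row 1: 1 1 1 1
  row 2: 1 1 1 2
  row 3: 1 2 2 3
  row 4: 1 2 3 4

hence w(1..4) = (1, 4, 2, 3).

1 SE-corner of the 2-cell Rothe diagram gives Ess(w):

[(2, 3, 1)]


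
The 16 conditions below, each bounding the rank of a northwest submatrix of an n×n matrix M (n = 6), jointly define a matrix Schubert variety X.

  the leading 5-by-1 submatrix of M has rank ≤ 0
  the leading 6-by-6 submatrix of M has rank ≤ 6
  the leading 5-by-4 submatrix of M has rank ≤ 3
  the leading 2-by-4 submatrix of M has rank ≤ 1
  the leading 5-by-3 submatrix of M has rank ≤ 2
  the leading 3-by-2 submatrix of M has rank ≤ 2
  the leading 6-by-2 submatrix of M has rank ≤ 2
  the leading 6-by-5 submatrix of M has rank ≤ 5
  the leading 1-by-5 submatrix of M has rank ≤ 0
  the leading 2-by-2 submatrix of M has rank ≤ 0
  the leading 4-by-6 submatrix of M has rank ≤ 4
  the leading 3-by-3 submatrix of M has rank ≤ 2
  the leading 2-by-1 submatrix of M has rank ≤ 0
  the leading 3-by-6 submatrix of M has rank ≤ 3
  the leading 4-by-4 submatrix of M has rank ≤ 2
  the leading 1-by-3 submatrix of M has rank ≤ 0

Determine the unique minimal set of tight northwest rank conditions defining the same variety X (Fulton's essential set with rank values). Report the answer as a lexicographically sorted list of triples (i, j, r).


Reconstructing r_w from the 16 given conditions:

  i=1: 0 0 0 0 0 1
  i=2: 0 0 1 1 1 2
  i=3: 0 1 2 2 2 3
  i=4: 0 1 2 2 3 4
  i=5: 0 1 2 3 4 5
  i=6: 1 2 3 4 5 6

giving w = (6, 3, 2, 5, 4, 1) via Δ²R.

Fulton essential set (4 of the 11 Rothe cells):

[(1, 5, 0), (2, 2, 0), (4, 4, 2), (5, 1, 0)]


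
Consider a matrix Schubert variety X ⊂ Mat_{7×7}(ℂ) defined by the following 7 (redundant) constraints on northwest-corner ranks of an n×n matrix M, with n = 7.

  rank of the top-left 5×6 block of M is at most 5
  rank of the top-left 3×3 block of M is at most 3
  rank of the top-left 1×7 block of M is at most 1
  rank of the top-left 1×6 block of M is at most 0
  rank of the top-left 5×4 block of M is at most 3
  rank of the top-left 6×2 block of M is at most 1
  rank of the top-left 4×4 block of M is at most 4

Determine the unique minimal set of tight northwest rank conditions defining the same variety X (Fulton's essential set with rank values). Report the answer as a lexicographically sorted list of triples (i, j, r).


Reconstructing r_w from the 7 given conditions:

  0  0  0  0  0  0  1
  1  1  1  1  1  1  2
  1  1  2  2  2  2  3
  1  1  2  3  3  3  4
  1  1  2  3  4  4  5
  1  1  2  3  4  5  6
  1  2  3  4  5  6  7

hence w(1..7) = (7, 1, 3, 4, 5, 6, 2).

D(w) has 10 cells with 2 SE-corners; essential set:

[(1, 6, 0), (6, 2, 1)]


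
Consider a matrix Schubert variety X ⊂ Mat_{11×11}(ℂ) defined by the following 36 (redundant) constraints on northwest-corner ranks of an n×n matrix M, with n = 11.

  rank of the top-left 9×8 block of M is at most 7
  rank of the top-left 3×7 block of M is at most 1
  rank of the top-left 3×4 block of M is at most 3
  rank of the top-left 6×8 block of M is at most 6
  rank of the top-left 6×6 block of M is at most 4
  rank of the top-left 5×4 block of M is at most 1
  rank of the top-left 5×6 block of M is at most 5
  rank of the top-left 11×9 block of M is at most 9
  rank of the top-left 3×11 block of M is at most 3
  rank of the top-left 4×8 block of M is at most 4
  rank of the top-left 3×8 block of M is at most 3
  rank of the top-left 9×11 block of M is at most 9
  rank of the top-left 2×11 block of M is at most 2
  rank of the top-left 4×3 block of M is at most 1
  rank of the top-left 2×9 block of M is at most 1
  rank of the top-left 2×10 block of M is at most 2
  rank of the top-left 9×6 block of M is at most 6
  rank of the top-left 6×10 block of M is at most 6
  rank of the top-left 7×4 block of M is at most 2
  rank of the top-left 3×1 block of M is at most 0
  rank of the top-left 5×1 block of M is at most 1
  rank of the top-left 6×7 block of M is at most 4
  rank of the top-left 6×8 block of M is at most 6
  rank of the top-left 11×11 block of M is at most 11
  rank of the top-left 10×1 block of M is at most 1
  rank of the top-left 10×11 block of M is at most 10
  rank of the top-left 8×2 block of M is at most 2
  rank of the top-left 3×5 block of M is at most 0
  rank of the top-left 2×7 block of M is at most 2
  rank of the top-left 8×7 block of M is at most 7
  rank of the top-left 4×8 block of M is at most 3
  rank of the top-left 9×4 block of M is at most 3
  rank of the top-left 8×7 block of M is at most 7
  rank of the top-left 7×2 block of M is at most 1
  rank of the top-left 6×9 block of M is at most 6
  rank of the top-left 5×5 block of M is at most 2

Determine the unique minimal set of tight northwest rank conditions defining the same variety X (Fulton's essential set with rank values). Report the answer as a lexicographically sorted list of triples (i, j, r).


Propagating the 36 rank bounds to every northwest block:

  0 0 0 0 0 1 1 1 1 1 1
  0 0 0 0 0 1 1 1 1 2 2
  0 0 0 0 0 1 1 2 2 3 3
  1 1 1 1 1 2 2 3 3 4 4
  1 1 1 1 2 3 3 4 4 5 5
  1 1 2 2 3 4 4 5 5 6 6
  1 1 2 2 3 4 5 6 6 7 7
  1 2 3 3 4 5 6 7 7 8 8
  1 2 3 3 4 5 6 7 8 9 9
  1 2 3 4 5 6 7 8 9 10 10
  1 2 3 4 5 6 7 8 9 10 11

second differences of R give the permutation w = (6, 10, 8, 1, 5, 3, 7, 2, 9, 4, 11).

ℓ(w)=26; the 7 essential cells (i,j,r):

[(2, 9, 1), (3, 5, 0), (3, 7, 1), (5, 4, 1), (7, 2, 1), (7, 4, 2), (9, 4, 3)]


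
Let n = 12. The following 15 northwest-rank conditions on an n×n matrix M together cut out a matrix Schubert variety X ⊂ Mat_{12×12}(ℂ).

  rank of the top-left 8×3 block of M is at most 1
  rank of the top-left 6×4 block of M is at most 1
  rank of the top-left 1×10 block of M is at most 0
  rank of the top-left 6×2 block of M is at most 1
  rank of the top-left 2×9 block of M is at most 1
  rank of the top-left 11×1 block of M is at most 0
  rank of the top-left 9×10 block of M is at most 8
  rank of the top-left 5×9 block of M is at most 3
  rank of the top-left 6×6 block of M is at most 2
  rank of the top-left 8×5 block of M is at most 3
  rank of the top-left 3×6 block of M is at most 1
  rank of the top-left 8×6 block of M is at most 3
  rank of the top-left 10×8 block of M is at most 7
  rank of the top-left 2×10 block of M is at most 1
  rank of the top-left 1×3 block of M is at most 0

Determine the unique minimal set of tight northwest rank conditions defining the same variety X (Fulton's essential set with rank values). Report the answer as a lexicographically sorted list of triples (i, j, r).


Propagating the 15 rank bounds to every northwest block:

  0, 0, 0, 0, 0, 0, 0, 0, 0, 0, 1, 1
  0, 1, 1, 1, 1, 1, 1, 1, 1, 1, 2, 2
  0, 1, 1, 1, 1, 1, 2, 2, 2, 2, 3, 3
  0, 1, 1, 1, 2, 2, 3, 3, 3, 3, 4, 4
  0, 1, 1, 1, 2, 2, 3, 3, 3, 4, 5, 5
  0, 1, 1, 1, 2, 2, 3, 4, 4, 5, 6, 6
  0, 1, 1, 2, 3, 3, 4, 5, 5, 6, 7, 7
  0, 1, 1, 2, 3, 3, 4, 5, 6, 7, 8, 8
  0, 1, 2, 3, 4, 4, 5, 6, 7, 8, 9, 9
  0, 1, 2, 3, 4, 5, 6, 7, 8, 9, 10, 10
  0, 1, 2, 3, 4, 5, 6, 7, 8, 9, 10, 11
  1, 2, 3, 4, 5, 6, 7, 8, 9, 10, 11, 12

giving w = (11, 2, 7, 5, 10, 8, 4, 9, 3, 6, 12, 1) via Δ²R.

Fulton essential set (8 of the 37 Rothe cells):

[(1, 10, 0), (3, 6, 1), (5, 9, 3), (6, 4, 1), (6, 6, 2), (8, 3, 1), (8, 6, 3), (11, 1, 0)]


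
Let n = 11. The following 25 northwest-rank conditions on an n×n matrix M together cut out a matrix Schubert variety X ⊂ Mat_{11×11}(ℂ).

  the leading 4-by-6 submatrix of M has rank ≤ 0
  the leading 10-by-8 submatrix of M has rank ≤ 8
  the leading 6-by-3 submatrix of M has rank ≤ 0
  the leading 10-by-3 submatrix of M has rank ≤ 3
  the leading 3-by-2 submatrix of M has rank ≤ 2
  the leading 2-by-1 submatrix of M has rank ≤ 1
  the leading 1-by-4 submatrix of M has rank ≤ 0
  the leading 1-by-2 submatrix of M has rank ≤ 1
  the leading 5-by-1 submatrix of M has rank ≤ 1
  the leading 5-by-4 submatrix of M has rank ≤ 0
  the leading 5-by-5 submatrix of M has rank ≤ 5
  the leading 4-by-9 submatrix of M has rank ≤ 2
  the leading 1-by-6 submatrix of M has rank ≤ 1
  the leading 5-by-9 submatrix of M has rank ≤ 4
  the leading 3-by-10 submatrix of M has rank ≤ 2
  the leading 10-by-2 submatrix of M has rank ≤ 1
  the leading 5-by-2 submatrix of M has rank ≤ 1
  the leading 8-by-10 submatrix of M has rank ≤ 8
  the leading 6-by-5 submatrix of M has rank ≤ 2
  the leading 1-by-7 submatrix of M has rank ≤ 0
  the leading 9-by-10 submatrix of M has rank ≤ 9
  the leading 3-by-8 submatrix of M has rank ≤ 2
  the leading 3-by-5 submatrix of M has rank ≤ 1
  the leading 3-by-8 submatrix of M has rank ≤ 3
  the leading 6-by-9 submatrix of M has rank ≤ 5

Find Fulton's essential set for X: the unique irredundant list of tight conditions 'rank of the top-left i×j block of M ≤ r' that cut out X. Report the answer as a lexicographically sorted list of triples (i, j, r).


The tightest implied rank at each (i,j), from the 25 conditions:

  0 | 0 | 0 | 0 | 0 | 0 | 0 | 1 | 1 | 1 | 1
  0 | 0 | 0 | 0 | 0 | 0 | 1 | 2 | 2 | 2 | 2
  0 | 0 | 0 | 0 | 0 | 0 | 1 | 2 | 2 | 2 | 3
  0 | 0 | 0 | 0 | 0 | 0 | 1 | 2 | 2 | 3 | 4
  0 | 0 | 0 | 0 | 1 | 1 | 2 | 3 | 3 | 4 | 5
  0 | 0 | 0 | 1 | 2 | 2 | 3 | 4 | 4 | 5 | 6
  1 | 1 | 1 | 2 | 3 | 3 | 4 | 5 | 5 | 6 | 7
  1 | 1 | 2 | 3 | 4 | 4 | 5 | 6 | 6 | 7 | 8
  1 | 1 | 2 | 3 | 4 | 5 | 6 | 7 | 7 | 8 | 9
  1 | 1 | 2 | 3 | 4 | 5 | 6 | 7 | 8 | 9 | 10
  1 | 2 | 3 | 4 | 5 | 6 | 7 | 8 | 9 | 10 | 11

second differences of R give the permutation w = (8, 7, 11, 10, 5, 4, 1, 3, 6, 9, 2).

ℓ(w)=38; the 7 essential cells (i,j,r):

[(1, 7, 0), (3, 10, 2), (4, 6, 0), (4, 9, 2), (5, 4, 0), (6, 3, 0), (10, 2, 1)]


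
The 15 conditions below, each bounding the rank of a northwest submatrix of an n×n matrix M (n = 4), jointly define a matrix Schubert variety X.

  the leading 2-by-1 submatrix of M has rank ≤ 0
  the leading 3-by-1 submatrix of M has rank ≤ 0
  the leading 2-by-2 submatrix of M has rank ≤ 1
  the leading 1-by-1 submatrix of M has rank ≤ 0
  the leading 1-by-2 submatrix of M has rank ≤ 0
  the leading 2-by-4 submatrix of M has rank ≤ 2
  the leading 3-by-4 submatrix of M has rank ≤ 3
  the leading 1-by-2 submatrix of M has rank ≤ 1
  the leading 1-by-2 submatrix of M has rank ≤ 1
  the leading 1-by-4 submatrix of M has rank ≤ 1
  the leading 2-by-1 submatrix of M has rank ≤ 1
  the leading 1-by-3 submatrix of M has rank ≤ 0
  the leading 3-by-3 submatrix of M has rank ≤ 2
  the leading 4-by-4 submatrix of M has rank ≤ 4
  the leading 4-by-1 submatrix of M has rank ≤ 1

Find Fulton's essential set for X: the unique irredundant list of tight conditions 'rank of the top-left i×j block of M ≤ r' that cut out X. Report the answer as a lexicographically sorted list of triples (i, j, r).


The tightest implied rank at each (i,j), from the 15 conditions:

  row 1: 0, 0, 0, 1
  row 2: 0, 1, 1, 2
  row 3: 0, 1, 2, 3
  row 4: 1, 2, 3, 4

reading off 1-entries of Δ²R: w = (4, 2, 3, 1).

D(w) has 5 cells with 2 SE-corners; essential set:

[(1, 3, 0), (3, 1, 0)]


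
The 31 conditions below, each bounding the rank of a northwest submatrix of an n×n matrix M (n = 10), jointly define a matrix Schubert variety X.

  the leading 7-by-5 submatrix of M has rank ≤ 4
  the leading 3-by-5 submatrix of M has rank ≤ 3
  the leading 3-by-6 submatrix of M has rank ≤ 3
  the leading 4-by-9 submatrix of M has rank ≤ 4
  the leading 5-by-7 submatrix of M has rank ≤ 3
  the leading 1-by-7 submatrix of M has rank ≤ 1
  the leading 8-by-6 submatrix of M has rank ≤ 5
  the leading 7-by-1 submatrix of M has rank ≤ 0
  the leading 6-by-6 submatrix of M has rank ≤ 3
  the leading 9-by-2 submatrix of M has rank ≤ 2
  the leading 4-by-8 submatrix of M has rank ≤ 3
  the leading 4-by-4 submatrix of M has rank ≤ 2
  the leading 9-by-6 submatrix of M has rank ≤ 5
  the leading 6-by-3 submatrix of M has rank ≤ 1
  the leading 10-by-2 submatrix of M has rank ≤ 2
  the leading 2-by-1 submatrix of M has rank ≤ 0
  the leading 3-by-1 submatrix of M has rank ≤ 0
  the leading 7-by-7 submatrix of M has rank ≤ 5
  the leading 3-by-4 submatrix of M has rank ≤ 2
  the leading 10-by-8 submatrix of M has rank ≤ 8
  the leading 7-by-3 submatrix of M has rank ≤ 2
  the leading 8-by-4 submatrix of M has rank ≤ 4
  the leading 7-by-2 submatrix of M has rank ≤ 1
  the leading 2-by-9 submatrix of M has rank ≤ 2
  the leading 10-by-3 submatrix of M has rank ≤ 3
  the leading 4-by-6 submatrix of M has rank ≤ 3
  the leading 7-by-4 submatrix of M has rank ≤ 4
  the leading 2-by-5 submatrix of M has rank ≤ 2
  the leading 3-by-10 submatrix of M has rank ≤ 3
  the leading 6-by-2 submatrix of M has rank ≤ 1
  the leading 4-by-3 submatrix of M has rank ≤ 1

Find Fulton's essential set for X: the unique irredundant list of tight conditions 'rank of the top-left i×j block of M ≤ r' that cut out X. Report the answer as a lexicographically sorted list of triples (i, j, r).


Recovering R(i,j) via the rank-extension bound from the 31 conditions:

  i=1: 0, 1, 1, 1, 1, 1, 1, 1, 1, 1
  i=2: 0, 1, 1, 2, 2, 2, 2, 2, 2, 2
  i=3: 0, 1, 1, 2, 3, 3, 3, 3, 3, 3
  i=4: 0, 1, 1, 2, 3, 3, 3, 3, 4, 4
  i=5: 0, 1, 1, 2, 3, 3, 3, 4, 5, 5
  i=6: 0, 1, 1, 2, 3, 3, 4, 5, 6, 6
  i=7: 0, 1, 2, 3, 4, 4, 5, 6, 7, 7
  i=8: 1, 2, 3, 4, 5, 5, 6, 7, 8, 8
  i=9: 1, 2, 3, 4, 5, 5, 6, 7, 8, 9
  i=10: 1, 2, 3, 4, 5, 6, 7, 8, 9, 10

reading off 1-entries of Δ²R: w = (2, 4, 5, 9, 8, 7, 3, 1, 10, 6).

Fulton essential set (6 of the 19 Rothe cells):

[(4, 8, 3), (5, 7, 3), (6, 3, 1), (6, 6, 3), (7, 1, 0), (9, 6, 5)]


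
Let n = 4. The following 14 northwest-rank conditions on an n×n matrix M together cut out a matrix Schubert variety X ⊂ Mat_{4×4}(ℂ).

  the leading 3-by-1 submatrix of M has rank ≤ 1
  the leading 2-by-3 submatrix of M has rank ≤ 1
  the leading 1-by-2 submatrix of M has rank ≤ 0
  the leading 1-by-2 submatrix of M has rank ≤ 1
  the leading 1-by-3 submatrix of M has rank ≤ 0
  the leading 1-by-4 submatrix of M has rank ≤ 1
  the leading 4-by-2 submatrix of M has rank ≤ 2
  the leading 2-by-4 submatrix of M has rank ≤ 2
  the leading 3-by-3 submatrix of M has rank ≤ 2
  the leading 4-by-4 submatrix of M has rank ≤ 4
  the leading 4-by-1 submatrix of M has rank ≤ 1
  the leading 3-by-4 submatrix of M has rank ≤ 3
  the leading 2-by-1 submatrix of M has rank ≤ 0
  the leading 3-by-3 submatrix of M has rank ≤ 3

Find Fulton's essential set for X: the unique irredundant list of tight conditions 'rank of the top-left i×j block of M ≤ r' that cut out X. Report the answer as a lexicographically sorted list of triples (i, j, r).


The tightest implied rank at each (i,j), from the 14 conditions:

  R[1]: 0, 0, 0, 1
  R[2]: 0, 1, 1, 2
  R[3]: 1, 2, 2, 3
  R[4]: 1, 2, 3, 4

reading off 1-entries of Δ²R: w = (4, 2, 1, 3).

2 SE-corners of the 4-cell Rothe diagram give Ess(w):

[(1, 3, 0), (2, 1, 0)]


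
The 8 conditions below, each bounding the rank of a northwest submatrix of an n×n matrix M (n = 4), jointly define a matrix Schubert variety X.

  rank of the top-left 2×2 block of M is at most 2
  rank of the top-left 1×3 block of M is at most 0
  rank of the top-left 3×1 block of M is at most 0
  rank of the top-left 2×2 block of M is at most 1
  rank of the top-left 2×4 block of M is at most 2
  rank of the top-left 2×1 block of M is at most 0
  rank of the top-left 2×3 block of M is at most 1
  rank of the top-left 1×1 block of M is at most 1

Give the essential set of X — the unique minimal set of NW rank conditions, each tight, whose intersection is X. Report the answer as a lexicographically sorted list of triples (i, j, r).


Recovering R(i,j) via the rank-extension bound from the 8 conditions:

  i=1: 0, 0, 0, 1
  i=2: 0, 1, 1, 2
  i=3: 0, 1, 2, 3
  i=4: 1, 2, 3, 4

second differences of R give the permutation w = (4, 2, 3, 1).

2 SE-corners of the 5-cell Rothe diagram give Ess(w):

[(1, 3, 0), (3, 1, 0)]


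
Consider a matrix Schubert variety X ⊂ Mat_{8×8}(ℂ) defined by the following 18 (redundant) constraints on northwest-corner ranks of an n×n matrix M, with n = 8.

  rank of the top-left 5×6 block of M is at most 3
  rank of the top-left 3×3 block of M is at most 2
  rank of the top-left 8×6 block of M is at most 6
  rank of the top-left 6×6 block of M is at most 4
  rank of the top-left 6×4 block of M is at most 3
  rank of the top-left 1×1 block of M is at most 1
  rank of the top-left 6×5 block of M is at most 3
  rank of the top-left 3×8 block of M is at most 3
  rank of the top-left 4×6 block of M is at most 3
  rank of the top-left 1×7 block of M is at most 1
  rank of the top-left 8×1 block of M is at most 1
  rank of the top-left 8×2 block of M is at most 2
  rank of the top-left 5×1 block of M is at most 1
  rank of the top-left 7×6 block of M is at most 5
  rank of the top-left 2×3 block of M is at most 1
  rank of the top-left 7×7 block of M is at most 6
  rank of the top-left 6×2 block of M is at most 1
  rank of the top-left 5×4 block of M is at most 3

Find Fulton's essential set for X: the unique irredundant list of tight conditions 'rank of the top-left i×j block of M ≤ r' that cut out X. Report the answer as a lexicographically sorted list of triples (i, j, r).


The tightest implied rank at each (i,j), from the 18 conditions:

  row 1: 1  1  1  1  1  1  1  1
  row 2: 1  1  1  2  2  2  2  2
  row 3: 1  1  2  3  3  3  3  3
  row 4: 1  1  2  3  3  3  4  4
  row 5: 1  1  2  3  3  3  4  5
  row 6: 1  1  2  3  3  4  5  6
  row 7: 1  2  3  4  4  5  6  7
  row 8: 1  2  3  4  5  6  7  8

reading off 1-entries of Δ²R: w = (1, 4, 3, 7, 8, 6, 2, 5).

Fulton essential set (4 of the 11 Rothe cells):

[(2, 3, 1), (5, 6, 3), (6, 2, 1), (6, 5, 3)]


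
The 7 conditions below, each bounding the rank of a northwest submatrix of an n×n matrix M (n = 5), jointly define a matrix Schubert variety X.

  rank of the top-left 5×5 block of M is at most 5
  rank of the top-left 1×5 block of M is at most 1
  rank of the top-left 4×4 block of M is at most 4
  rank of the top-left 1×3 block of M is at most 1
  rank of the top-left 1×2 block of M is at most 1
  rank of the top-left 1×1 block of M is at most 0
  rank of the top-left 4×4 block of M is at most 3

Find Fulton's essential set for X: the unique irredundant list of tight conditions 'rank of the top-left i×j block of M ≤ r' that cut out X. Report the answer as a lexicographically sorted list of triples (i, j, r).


Reconstructing r_w from the 7 given conditions:

  0 1 1 1 1
  1 2 2 2 2
  1 2 3 3 3
  1 2 3 3 4
  1 2 3 4 5

hence w(1..5) = (2, 1, 3, 5, 4).

|D(w)|=2, |Ess(w)|=2:

[(1, 1, 0), (4, 4, 3)]
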